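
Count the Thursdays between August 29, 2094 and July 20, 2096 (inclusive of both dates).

August 29, 2094 is a Sunday.
From August 29, 2094 to July 20, 2096 is 692 days inclusive.
692 = 7 × 98 + 6, so there are 98 full weeks plus 6 extra days.
Each full week contributes one Thursday: 98 so far.
The 6 extra days are Sun, Mon, Tue, Wed, Thu, Fri — 1 of them qualifies.
Total: 98 + 1 = 99.

99 Thursdays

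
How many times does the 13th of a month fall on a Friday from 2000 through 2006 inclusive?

Friday-the-13ths by year:
2000: Oct
2001: Apr, Jul
2002: Sep, Dec
2003: Jun
2004: Feb, Aug
2005: May
2006: Jan, Oct

11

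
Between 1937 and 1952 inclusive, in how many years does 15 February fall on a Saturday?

2

Day of week of February 15 in each year:
1937: Mon, 1938: Tue, 1939: Wed, 1940: Thu, 1941: Sat ✓, 1942: Sun, 1943: Mon, 1944: Tue, 1945: Thu, 1946: Fri, 1947: Sat ✓, 1948: Sun, 1949: Tue, 1950: Wed, 1951: Thu, 1952: Fri
Saturdays: 1941, 1947.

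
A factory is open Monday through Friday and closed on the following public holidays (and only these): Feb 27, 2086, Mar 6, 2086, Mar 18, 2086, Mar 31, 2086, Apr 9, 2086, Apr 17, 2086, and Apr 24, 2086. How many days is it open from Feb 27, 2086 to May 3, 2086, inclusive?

Feb 27, 2086 is a Wednesday.
The range spans 66 days (inclusive of both endpoints).
66 = 7 × 9 + 3, so there are 9 full weeks plus 3 extra days.
Each full week contributes 5 weekdays (Mon–Fri): 9 × 5 = 45.
The 3 extra days are Wednesday, Thursday, Friday — 3 of them qualify.
Total: 45 + 3 = 48.
Holidays: Feb 27, 2086 (Wed); Mar 6, 2086 (Wed); Mar 18, 2086 (Mon); Mar 31, 2086 (Sun); Apr 9, 2086 (Tue); Apr 17, 2086 (Wed); Apr 24, 2086 (Wed).
6 of the 7 holidays fall on weekdays; the rest are weekends and were already excluded.
Business days: 48 − 6 = 42.

42 working days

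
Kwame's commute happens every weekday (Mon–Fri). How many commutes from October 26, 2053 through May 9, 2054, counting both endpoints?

October 26, 2053 is a Sunday.
That's 196 days from start to end, counting both.
196 = 7 × 28, so the span is exactly 28 full weeks.
Each full week contributes 5 weekdays (Mon–Fri): 28 × 5 = 140.
Total: 140.

140 weekdays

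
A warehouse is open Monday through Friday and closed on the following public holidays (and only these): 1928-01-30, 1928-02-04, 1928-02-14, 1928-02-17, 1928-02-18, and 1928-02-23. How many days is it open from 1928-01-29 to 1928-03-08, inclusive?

25 working days

1928-01-29 is a Sunday.
That's 40 days from start to end, counting both.
40 = 7 × 5 + 5, so there are 5 full weeks plus 5 extra days.
Each full week contributes 5 weekdays (Mon–Fri): 5 × 5 = 25.
The 5 extra days are Sunday, Monday, Tuesday, Wednesday, Thursday — 4 of them qualify.
Total: 25 + 4 = 29.
Holidays: 1928-01-30 (Mon); 1928-02-04 (Sat); 1928-02-14 (Tue); 1928-02-17 (Fri); 1928-02-18 (Sat); 1928-02-23 (Thu).
4 of the 6 holidays fall on weekdays; the rest are weekends and were already excluded.
Business days: 29 − 4 = 25.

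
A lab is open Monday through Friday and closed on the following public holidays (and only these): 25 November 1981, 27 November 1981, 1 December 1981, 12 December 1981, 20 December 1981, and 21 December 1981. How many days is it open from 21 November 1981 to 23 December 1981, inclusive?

19

21 November 1981 is a Saturday.
From 21 November 1981 to 23 December 1981 is 33 days inclusive.
33 = 7 × 4 + 5, so there are 4 full weeks plus 5 extra days.
Each full week contributes 5 weekdays (Mon–Fri): 4 × 5 = 20.
The 5 extra days are Sat, Sun, Mon, Tue, Wed — 3 of them qualify.
Total: 20 + 3 = 23.
Holidays: 25 November 1981 (Wed); 27 November 1981 (Fri); 1 December 1981 (Tue); 12 December 1981 (Sat); 20 December 1981 (Sun); 21 December 1981 (Mon).
4 of the 6 holidays fall on weekdays; the rest are weekends and were already excluded.
Business days: 23 − 4 = 19.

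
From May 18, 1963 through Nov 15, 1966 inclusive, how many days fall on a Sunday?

May 18, 1963 is a Saturday.
That's 1278 days from start to end, counting both.
1278 = 7 × 182 + 4, so there are 182 full weeks plus 4 extra days.
Each full week contributes one Sunday: 182 so far.
The 4 extra days are Saturday, Sunday, Monday, Tuesday — 1 of them qualifies.
Total: 182 + 1 = 183.

183 Sundays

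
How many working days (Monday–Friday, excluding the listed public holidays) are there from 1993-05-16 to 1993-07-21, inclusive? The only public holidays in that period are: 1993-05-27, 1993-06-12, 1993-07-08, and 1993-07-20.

45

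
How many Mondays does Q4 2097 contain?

13

Oct 1, 2097 is a Tuesday.
That's 92 days from start to end, counting both.
92 = 7 × 13 + 1, so there are 13 full weeks plus 1 extra day.
Each full week contributes one Monday: 13 so far.
The 1 extra day is Tuesday — none qualify.
Total: 13 + 0 = 13.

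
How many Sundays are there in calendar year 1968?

52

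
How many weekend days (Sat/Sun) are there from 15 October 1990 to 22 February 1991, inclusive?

36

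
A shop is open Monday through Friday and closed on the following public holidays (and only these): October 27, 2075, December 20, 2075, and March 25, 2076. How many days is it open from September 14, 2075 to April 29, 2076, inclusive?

September 14, 2075 is a Saturday.
That's 229 days from start to end, counting both.
229 = 7 × 32 + 5, so there are 32 full weeks plus 5 extra days.
Each full week contributes 5 weekdays (Mon–Fri): 32 × 5 = 160.
The 5 extra days are Sat, Sun, Mon, Tue, Wed — 3 of them qualify.
Total: 160 + 3 = 163.
Holidays: October 27, 2075 (Sun); December 20, 2075 (Fri); March 25, 2076 (Wed).
2 of the 3 holidays fall on weekdays; the rest are weekends and were already excluded.
Business days: 163 − 2 = 161.

161 working days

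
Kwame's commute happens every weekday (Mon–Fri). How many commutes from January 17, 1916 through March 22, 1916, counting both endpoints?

48 weekdays

January 17, 1916 is a Monday.
That's 66 days from start to end, counting both.
66 = 7 × 9 + 3, so there are 9 full weeks plus 3 extra days.
Each full week contributes 5 weekdays (Mon–Fri): 9 × 5 = 45.
The 3 extra days are Monday, Tuesday, Wednesday — 3 of them qualify.
Total: 45 + 3 = 48.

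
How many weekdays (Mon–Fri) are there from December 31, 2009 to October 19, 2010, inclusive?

December 31, 2009 is a Thursday.
That's 293 days from start to end, counting both.
293 = 7 × 41 + 6, so there are 41 full weeks plus 6 extra days.
Each full week contributes 5 weekdays (Mon–Fri): 41 × 5 = 205.
The 6 extra days are Thu, Fri, Sat, Sun, Mon, Tue — 4 of them qualify.
Total: 205 + 4 = 209.

209 weekdays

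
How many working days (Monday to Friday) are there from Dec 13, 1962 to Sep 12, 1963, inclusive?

196

Dec 13, 1962 is a Thursday.
The range spans 274 days (inclusive of both endpoints).
274 = 7 × 39 + 1, so there are 39 full weeks plus 1 extra day.
Each full week contributes 5 weekdays (Mon–Fri): 39 × 5 = 195.
The 1 extra day is Thursday — 1 of them qualifies.
Total: 195 + 1 = 196.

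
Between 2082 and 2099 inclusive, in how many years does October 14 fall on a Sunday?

3

Day of week of October 14 in each year:
2082: Wed, 2083: Thu, 2084: Sat, 2085: Sun ✓, 2086: Mon, 2087: Tue, 2088: Thu, 2089: Fri, 2090: Sat, 2091: Sun ✓, 2092: Tue, 2093: Wed, 2094: Thu, 2095: Fri, 2096: Sun ✓, 2097: Mon, 2098: Tue, 2099: Wed
Sundays: 2085, 2091, 2096.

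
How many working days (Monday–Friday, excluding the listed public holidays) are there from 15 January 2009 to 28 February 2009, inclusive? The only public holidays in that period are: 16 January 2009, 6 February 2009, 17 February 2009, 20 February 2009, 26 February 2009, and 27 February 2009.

26 working days

15 January 2009 is a Thursday.
From 15 January 2009 to 28 February 2009 is 45 days inclusive.
45 = 7 × 6 + 3, so there are 6 full weeks plus 3 extra days.
Each full week contributes 5 weekdays (Mon–Fri): 6 × 5 = 30.
The 3 extra days are Thursday, Friday, Saturday — 2 of them qualify.
Total: 30 + 2 = 32.
Holidays: 16 January 2009 (Fri); 6 February 2009 (Fri); 17 February 2009 (Tue); 20 February 2009 (Fri); 26 February 2009 (Thu); 27 February 2009 (Fri).
All 6 holidays fall on weekdays, so subtract 6.
Business days: 32 − 6 = 26.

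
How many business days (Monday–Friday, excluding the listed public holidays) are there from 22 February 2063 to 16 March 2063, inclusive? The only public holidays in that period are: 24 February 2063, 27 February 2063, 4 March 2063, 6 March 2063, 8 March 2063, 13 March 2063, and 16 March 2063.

12 business days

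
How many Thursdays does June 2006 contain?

June 1, 2006 is a Thursday.
That's 30 days from start to end, counting both.
30 = 7 × 4 + 2, so there are 4 full weeks plus 2 extra days.
Each full week contributes one Thursday: 4 so far.
The 2 extra days are Thu, Fri — 1 of them qualifies.
Total: 4 + 1 = 5.

5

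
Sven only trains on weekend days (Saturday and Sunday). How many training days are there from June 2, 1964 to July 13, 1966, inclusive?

220

June 2, 1964 is a Tuesday.
That's 772 days from start to end, counting both.
772 = 7 × 110 + 2, so there are 110 full weeks plus 2 extra days.
Each full week contributes 2 weekend days (Sat, Sun): 110 × 2 = 220.
The 2 extra days are Tuesday, Wednesday — none qualify.
Total: 220 + 0 = 220.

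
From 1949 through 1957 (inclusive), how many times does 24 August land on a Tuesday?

1

Day of week of August 24 in each year:
1949: Wed, 1950: Thu, 1951: Fri, 1952: Sun, 1953: Mon, 1954: Tue ✓, 1955: Wed, 1956: Fri, 1957: Sat
Tuesdays: 1954.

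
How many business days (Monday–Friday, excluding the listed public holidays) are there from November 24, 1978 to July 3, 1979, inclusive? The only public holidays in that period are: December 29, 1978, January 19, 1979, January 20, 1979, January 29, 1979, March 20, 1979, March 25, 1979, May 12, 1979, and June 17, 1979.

November 24, 1978 is a Friday.
That's 222 days from start to end, counting both.
222 = 7 × 31 + 5, so there are 31 full weeks plus 5 extra days.
Each full week contributes 5 weekdays (Mon–Fri): 31 × 5 = 155.
The 5 extra days are Friday, Saturday, Sunday, Monday, Tuesday — 3 of them qualify.
Total: 155 + 3 = 158.
Holidays: December 29, 1978 (Fri); January 19, 1979 (Fri); January 20, 1979 (Sat); January 29, 1979 (Mon); March 20, 1979 (Tue); March 25, 1979 (Sun); May 12, 1979 (Sat); June 17, 1979 (Sun).
4 of the 8 holidays fall on weekdays; the rest are weekends and were already excluded.
Business days: 158 − 4 = 154.

154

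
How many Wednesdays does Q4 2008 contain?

Oct 1, 2008 is a Wednesday.
The range spans 92 days (inclusive of both endpoints).
92 = 7 × 13 + 1, so there are 13 full weeks plus 1 extra day.
Each full week contributes one Wednesday: 13 so far.
The 1 extra day is Wed — 1 of them qualifies.
Total: 13 + 1 = 14.

14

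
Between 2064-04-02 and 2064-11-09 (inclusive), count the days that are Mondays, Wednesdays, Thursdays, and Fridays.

127

2064-04-02 is a Wednesday.
That's 222 days from start to end, counting both.
222 = 7 × 31 + 5, so there are 31 full weeks plus 5 extra days.
Each full week contributes 4 days from the set (Mon, Wed, Thu, Fri): 31 × 4 = 124.
The 5 extra days are Wed, Thu, Fri, Sat, Sun — 3 of them qualify.
Total: 124 + 3 = 127.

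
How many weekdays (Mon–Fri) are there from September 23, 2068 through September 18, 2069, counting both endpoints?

258 weekdays

September 23, 2068 is a Sunday.
The range spans 361 days (inclusive of both endpoints).
361 = 7 × 51 + 4, so there are 51 full weeks plus 4 extra days.
Each full week contributes 5 weekdays (Mon–Fri): 51 × 5 = 255.
The 4 extra days are Sunday, Monday, Tuesday, Wednesday — 3 of them qualify.
Total: 255 + 3 = 258.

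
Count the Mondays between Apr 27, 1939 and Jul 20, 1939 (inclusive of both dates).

12

Apr 27, 1939 is a Thursday.
The range spans 85 days (inclusive of both endpoints).
85 = 7 × 12 + 1, so there are 12 full weeks plus 1 extra day.
Each full week contributes one Monday: 12 so far.
The 1 extra day is Thursday — none qualify.
Total: 12 + 0 = 12.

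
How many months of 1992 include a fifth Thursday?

A month has five Thursdays exactly when Thursday falls within its first (length − 28) days.
Jan: 31 days, starts Wed → 5 of Wed, Thu, Fri ✓
Feb: 29 days, starts Sat → 5 of Sat
Mar: 31 days, starts Sun → 5 of Sun, Mon, Tue
Apr: 30 days, starts Wed → 5 of Wed, Thu ✓
May: 31 days, starts Fri → 5 of Fri, Sat, Sun
Jun: 30 days, starts Mon → 5 of Mon, Tue
Jul: 31 days, starts Wed → 5 of Wed, Thu, Fri ✓
Aug: 31 days, starts Sat → 5 of Sat, Sun, Mon
Sep: 30 days, starts Tue → 5 of Tue, Wed
Oct: 31 days, starts Thu → 5 of Thu, Fri, Sat ✓
Nov: 30 days, starts Sun → 5 of Sun, Mon
Dec: 31 days, starts Tue → 5 of Tue, Wed, Thu ✓
Months with five Thursdays: Jan, Apr, Jul, Oct, Dec.

5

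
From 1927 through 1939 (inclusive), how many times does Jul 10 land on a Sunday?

3

Day of week of July 10 in each year:
1927: Sun ✓, 1928: Tue, 1929: Wed, 1930: Thu, 1931: Fri, 1932: Sun ✓, 1933: Mon, 1934: Tue, 1935: Wed, 1936: Fri, 1937: Sat, 1938: Sun ✓, 1939: Mon
Sundays: 1927, 1932, 1938.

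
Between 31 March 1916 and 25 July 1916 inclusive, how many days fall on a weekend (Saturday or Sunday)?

34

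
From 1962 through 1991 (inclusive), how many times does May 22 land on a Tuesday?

Day of week of May 22 in each year:
1962: Tue ✓, 1963: Wed, 1964: Fri, 1965: Sat, 1966: Sun, 1967: Mon, 1968: Wed, 1969: Thu, 1970: Fri, 1971: Sat, 1972: Mon, 1973: Tue ✓, 1974: Wed, 1975: Thu, 1976: Sat, 1977: Sun, 1978: Mon, 1979: Tue ✓, 1980: Thu, 1981: Fri, 1982: Sat, 1983: Sun, 1984: Tue ✓, 1985: Wed, 1986: Thu, 1987: Fri, 1988: Sun, 1989: Mon, 1990: Tue ✓, 1991: Wed
Tuesdays: 1962, 1973, 1979, 1984, 1990.

5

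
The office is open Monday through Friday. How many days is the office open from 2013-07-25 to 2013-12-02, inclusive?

93

2013-07-25 is a Thursday.
From 2013-07-25 to 2013-12-02 is 131 days inclusive.
131 = 7 × 18 + 5, so there are 18 full weeks plus 5 extra days.
Each full week contributes 5 weekdays (Mon–Fri): 18 × 5 = 90.
The 5 extra days are Thu, Fri, Sat, Sun, Mon — 3 of them qualify.
Total: 90 + 3 = 93.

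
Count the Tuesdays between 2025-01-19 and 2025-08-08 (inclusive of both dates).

29 Tuesdays

2025-01-19 is a Sunday.
That's 202 days from start to end, counting both.
202 = 7 × 28 + 6, so there are 28 full weeks plus 6 extra days.
Each full week contributes one Tuesday: 28 so far.
The 6 extra days are Sun, Mon, Tue, Wed, Thu, Fri — 1 of them qualifies.
Total: 28 + 1 = 29.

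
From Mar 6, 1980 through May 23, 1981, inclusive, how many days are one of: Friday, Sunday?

Mar 6, 1980 is a Thursday.
That's 444 days from start to end, counting both.
444 = 7 × 63 + 3, so there are 63 full weeks plus 3 extra days.
Each full week contributes 2 days from the set (Fri, Sun): 63 × 2 = 126.
The 3 extra days are Thursday, Friday, Saturday — 1 of them qualifies.
Total: 126 + 1 = 127.

127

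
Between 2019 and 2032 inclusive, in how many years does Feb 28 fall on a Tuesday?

1

Day of week of February 28 in each year:
2019: Thu, 2020: Fri, 2021: Sun, 2022: Mon, 2023: Tue ✓, 2024: Wed, 2025: Fri, 2026: Sat, 2027: Sun, 2028: Mon, 2029: Wed, 2030: Thu, 2031: Fri, 2032: Sat
Tuesdays: 2023.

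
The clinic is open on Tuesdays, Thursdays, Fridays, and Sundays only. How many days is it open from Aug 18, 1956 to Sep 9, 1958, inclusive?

430

Aug 18, 1956 is a Saturday.
That's 753 days from start to end, counting both.
753 = 7 × 107 + 4, so there are 107 full weeks plus 4 extra days.
Each full week contributes 4 days from the set (Tue, Thu, Fri, Sun): 107 × 4 = 428.
The 4 extra days are Sat, Sun, Mon, Tue — 2 of them qualify.
Total: 428 + 2 = 430.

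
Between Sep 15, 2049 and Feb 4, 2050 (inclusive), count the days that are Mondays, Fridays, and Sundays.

61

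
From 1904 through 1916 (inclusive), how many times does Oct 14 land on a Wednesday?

Day of week of October 14 in each year:
1904: Fri, 1905: Sat, 1906: Sun, 1907: Mon, 1908: Wed ✓, 1909: Thu, 1910: Fri, 1911: Sat, 1912: Mon, 1913: Tue, 1914: Wed ✓, 1915: Thu, 1916: Sat
Wednesdays: 1908, 1914.

2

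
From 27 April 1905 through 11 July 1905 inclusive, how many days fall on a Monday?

27 April 1905 is a Thursday.
The range spans 76 days (inclusive of both endpoints).
76 = 7 × 10 + 6, so there are 10 full weeks plus 6 extra days.
Each full week contributes one Monday: 10 so far.
The 6 extra days are Thursday, Friday, Saturday, Sunday, Monday, Tuesday — 1 of them qualifies.
Total: 10 + 1 = 11.

11 Mondays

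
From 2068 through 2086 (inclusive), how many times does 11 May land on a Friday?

3

Day of week of May 11 in each year:
2068: Fri ✓, 2069: Sat, 2070: Sun, 2071: Mon, 2072: Wed, 2073: Thu, 2074: Fri ✓, 2075: Sat, 2076: Mon, 2077: Tue, 2078: Wed, 2079: Thu, 2080: Sat, 2081: Sun, 2082: Mon, 2083: Tue, 2084: Thu, 2085: Fri ✓, 2086: Sat
Fridays: 2068, 2074, 2085.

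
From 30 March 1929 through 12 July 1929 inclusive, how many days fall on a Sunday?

15

30 March 1929 is a Saturday.
From 30 March 1929 to 12 July 1929 is 105 days inclusive.
105 = 7 × 15, so the span is exactly 15 full weeks.
Each full week contributes one Sunday: 15 so far.
Total: 15.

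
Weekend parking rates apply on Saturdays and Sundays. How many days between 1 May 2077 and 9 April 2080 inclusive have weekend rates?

1 May 2077 is a Saturday.
The range spans 1075 days (inclusive of both endpoints).
1075 = 7 × 153 + 4, so there are 153 full weeks plus 4 extra days.
Each full week contributes 2 weekend days (Sat, Sun): 153 × 2 = 306.
The 4 extra days are Sat, Sun, Mon, Tue — 2 of them qualify.
Total: 306 + 2 = 308.

308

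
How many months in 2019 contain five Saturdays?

4

A month has five Saturdays exactly when Saturday falls within its first (length − 28) days.
Jan: 31 days, starts Tue → 5 of Tue, Wed, Thu
Feb: 28 days, starts Fri → 5 of (none)
Mar: 31 days, starts Fri → 5 of Fri, Sat, Sun ✓
Apr: 30 days, starts Mon → 5 of Mon, Tue
May: 31 days, starts Wed → 5 of Wed, Thu, Fri
Jun: 30 days, starts Sat → 5 of Sat, Sun ✓
Jul: 31 days, starts Mon → 5 of Mon, Tue, Wed
Aug: 31 days, starts Thu → 5 of Thu, Fri, Sat ✓
Sep: 30 days, starts Sun → 5 of Sun, Mon
Oct: 31 days, starts Tue → 5 of Tue, Wed, Thu
Nov: 30 days, starts Fri → 5 of Fri, Sat ✓
Dec: 31 days, starts Sun → 5 of Sun, Mon, Tue
Months with five Saturdays: Mar, Jun, Aug, Nov.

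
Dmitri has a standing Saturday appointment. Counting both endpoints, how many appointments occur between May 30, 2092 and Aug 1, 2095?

166

May 30, 2092 is a Friday.
The range spans 1159 days (inclusive of both endpoints).
1159 = 7 × 165 + 4, so there are 165 full weeks plus 4 extra days.
Each full week contributes one Saturday: 165 so far.
The 4 extra days are Fri, Sat, Sun, Mon — 1 of them qualifies.
Total: 165 + 1 = 166.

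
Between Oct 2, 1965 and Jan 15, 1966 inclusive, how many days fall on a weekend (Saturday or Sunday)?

Oct 2, 1965 is a Saturday.
From Oct 2, 1965 to Jan 15, 1966 is 106 days inclusive.
106 = 7 × 15 + 1, so there are 15 full weeks plus 1 extra day.
Each full week contributes 2 weekend days (Sat, Sun): 15 × 2 = 30.
The 1 extra day is Sat — 1 of them qualifies.
Total: 30 + 1 = 31.

31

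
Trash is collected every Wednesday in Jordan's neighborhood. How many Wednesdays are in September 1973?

Sep 1, 1973 is a Saturday.
That's 30 days from start to end, counting both.
30 = 7 × 4 + 2, so there are 4 full weeks plus 2 extra days.
Each full week contributes one Wednesday: 4 so far.
The 2 extra days are Saturday, Sunday — none qualify.
Total: 4 + 0 = 4.

4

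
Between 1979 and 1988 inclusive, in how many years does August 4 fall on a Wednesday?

1

Day of week of August 4 in each year:
1979: Sat, 1980: Mon, 1981: Tue, 1982: Wed ✓, 1983: Thu, 1984: Sat, 1985: Sun, 1986: Mon, 1987: Tue, 1988: Thu
Wednesdays: 1982.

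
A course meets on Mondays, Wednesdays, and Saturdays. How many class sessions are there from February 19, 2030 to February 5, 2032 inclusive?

307

February 19, 2030 is a Tuesday.
The range spans 717 days (inclusive of both endpoints).
717 = 7 × 102 + 3, so there are 102 full weeks plus 3 extra days.
Each full week contributes 3 days from the set (Mon, Wed, Sat): 102 × 3 = 306.
The 3 extra days are Tuesday, Wednesday, Thursday — 1 of them qualifies.
Total: 306 + 1 = 307.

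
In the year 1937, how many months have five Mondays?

A month has five Mondays exactly when Monday falls within its first (length − 28) days.
Jan: 31 days, starts Fri → 5 of Fri, Sat, Sun
Feb: 28 days, starts Mon → 5 of (none)
Mar: 31 days, starts Mon → 5 of Mon, Tue, Wed ✓
Apr: 30 days, starts Thu → 5 of Thu, Fri
May: 31 days, starts Sat → 5 of Sat, Sun, Mon ✓
Jun: 30 days, starts Tue → 5 of Tue, Wed
Jul: 31 days, starts Thu → 5 of Thu, Fri, Sat
Aug: 31 days, starts Sun → 5 of Sun, Mon, Tue ✓
Sep: 30 days, starts Wed → 5 of Wed, Thu
Oct: 31 days, starts Fri → 5 of Fri, Sat, Sun
Nov: 30 days, starts Mon → 5 of Mon, Tue ✓
Dec: 31 days, starts Wed → 5 of Wed, Thu, Fri
Months with five Mondays: Mar, May, Aug, Nov.

4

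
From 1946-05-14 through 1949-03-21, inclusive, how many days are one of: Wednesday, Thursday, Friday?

447

1946-05-14 is a Tuesday.
That's 1043 days from start to end, counting both.
1043 = 7 × 149, so the span is exactly 149 full weeks.
Each full week contributes 3 days from the set (Wed, Thu, Fri): 149 × 3 = 447.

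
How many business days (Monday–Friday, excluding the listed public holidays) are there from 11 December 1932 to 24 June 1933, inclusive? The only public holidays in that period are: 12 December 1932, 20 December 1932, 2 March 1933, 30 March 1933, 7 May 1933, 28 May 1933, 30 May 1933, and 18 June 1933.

11 December 1932 is a Sunday.
From 11 December 1932 to 24 June 1933 is 196 days inclusive.
196 = 7 × 28, so the span is exactly 28 full weeks.
Each full week contributes 5 weekdays (Mon–Fri): 28 × 5 = 140.
Total: 140.
Holidays: 12 December 1932 (Mon); 20 December 1932 (Tue); 2 March 1933 (Thu); 30 March 1933 (Thu); 7 May 1933 (Sun); 28 May 1933 (Sun); 30 May 1933 (Tue); 18 June 1933 (Sun).
5 of the 8 holidays fall on weekdays; the rest are weekends and were already excluded.
Business days: 140 − 5 = 135.

135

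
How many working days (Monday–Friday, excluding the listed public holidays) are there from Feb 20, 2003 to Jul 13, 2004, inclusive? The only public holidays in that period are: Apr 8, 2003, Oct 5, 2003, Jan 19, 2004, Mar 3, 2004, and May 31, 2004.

360 working days

Feb 20, 2003 is a Thursday.
That's 510 days from start to end, counting both.
510 = 7 × 72 + 6, so there are 72 full weeks plus 6 extra days.
Each full week contributes 5 weekdays (Mon–Fri): 72 × 5 = 360.
The 6 extra days are Thursday, Friday, Saturday, Sunday, Monday, Tuesday — 4 of them qualify.
Total: 360 + 4 = 364.
Holidays: Apr 8, 2003 (Tue); Oct 5, 2003 (Sun); Jan 19, 2004 (Mon); Mar 3, 2004 (Wed); May 31, 2004 (Mon).
4 of the 5 holidays fall on weekdays; the rest are weekends and were already excluded.
Business days: 364 − 4 = 360.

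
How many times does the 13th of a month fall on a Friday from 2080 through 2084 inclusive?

Friday-the-13ths by year:
2080: Sep, Dec
2081: Jun
2082: Feb, Mar, Nov
2083: Aug
2084: Oct

8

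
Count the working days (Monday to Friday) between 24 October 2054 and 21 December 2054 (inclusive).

41

24 October 2054 is a Saturday.
The range spans 59 days (inclusive of both endpoints).
59 = 7 × 8 + 3, so there are 8 full weeks plus 3 extra days.
Each full week contributes 5 weekdays (Mon–Fri): 8 × 5 = 40.
The 3 extra days are Saturday, Sunday, Monday — 1 of them qualifies.
Total: 40 + 1 = 41.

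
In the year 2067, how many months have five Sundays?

A month has five Sundays exactly when Sunday falls within its first (length − 28) days.
Jan: 31 days, starts Sat → 5 of Sat, Sun, Mon ✓
Feb: 28 days, starts Tue → 5 of (none)
Mar: 31 days, starts Tue → 5 of Tue, Wed, Thu
Apr: 30 days, starts Fri → 5 of Fri, Sat
May: 31 days, starts Sun → 5 of Sun, Mon, Tue ✓
Jun: 30 days, starts Wed → 5 of Wed, Thu
Jul: 31 days, starts Fri → 5 of Fri, Sat, Sun ✓
Aug: 31 days, starts Mon → 5 of Mon, Tue, Wed
Sep: 30 days, starts Thu → 5 of Thu, Fri
Oct: 31 days, starts Sat → 5 of Sat, Sun, Mon ✓
Nov: 30 days, starts Tue → 5 of Tue, Wed
Dec: 31 days, starts Thu → 5 of Thu, Fri, Sat
Months with five Sundays: Jan, May, Jul, Oct.

4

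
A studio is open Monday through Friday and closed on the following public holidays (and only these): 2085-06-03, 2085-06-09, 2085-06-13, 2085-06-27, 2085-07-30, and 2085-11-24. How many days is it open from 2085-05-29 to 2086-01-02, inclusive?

154 working days

2085-05-29 is a Tuesday.
That's 219 days from start to end, counting both.
219 = 7 × 31 + 2, so there are 31 full weeks plus 2 extra days.
Each full week contributes 5 weekdays (Mon–Fri): 31 × 5 = 155.
The 2 extra days are Tue, Wed — 2 of them qualify.
Total: 155 + 2 = 157.
Holidays: 2085-06-03 (Sun); 2085-06-09 (Sat); 2085-06-13 (Wed); 2085-06-27 (Wed); 2085-07-30 (Mon); 2085-11-24 (Sat).
3 of the 6 holidays fall on weekdays; the rest are weekends and were already excluded.
Business days: 157 − 3 = 154.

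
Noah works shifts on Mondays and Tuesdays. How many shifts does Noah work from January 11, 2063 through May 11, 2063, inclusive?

34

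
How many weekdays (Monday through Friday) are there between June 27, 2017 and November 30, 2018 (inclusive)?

June 27, 2017 is a Tuesday.
That's 522 days from start to end, counting both.
522 = 7 × 74 + 4, so there are 74 full weeks plus 4 extra days.
Each full week contributes 5 weekdays (Mon–Fri): 74 × 5 = 370.
The 4 extra days are Tue, Wed, Thu, Fri — 4 of them qualify.
Total: 370 + 4 = 374.

374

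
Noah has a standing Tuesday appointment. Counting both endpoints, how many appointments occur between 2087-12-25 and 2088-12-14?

2087-12-25 is a Thursday.
From 2087-12-25 to 2088-12-14 is 356 days inclusive.
356 = 7 × 50 + 6, so there are 50 full weeks plus 6 extra days.
Each full week contributes one Tuesday: 50 so far.
The 6 extra days are Thu, Fri, Sat, Sun, Mon, Tue — 1 of them qualifies.
Total: 50 + 1 = 51.

51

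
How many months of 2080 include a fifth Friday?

A month has five Fridays exactly when Friday falls within its first (length − 28) days.
Jan: 31 days, starts Mon → 5 of Mon, Tue, Wed
Feb: 29 days, starts Thu → 5 of Thu
Mar: 31 days, starts Fri → 5 of Fri, Sat, Sun ✓
Apr: 30 days, starts Mon → 5 of Mon, Tue
May: 31 days, starts Wed → 5 of Wed, Thu, Fri ✓
Jun: 30 days, starts Sat → 5 of Sat, Sun
Jul: 31 days, starts Mon → 5 of Mon, Tue, Wed
Aug: 31 days, starts Thu → 5 of Thu, Fri, Sat ✓
Sep: 30 days, starts Sun → 5 of Sun, Mon
Oct: 31 days, starts Tue → 5 of Tue, Wed, Thu
Nov: 30 days, starts Fri → 5 of Fri, Sat ✓
Dec: 31 days, starts Sun → 5 of Sun, Mon, Tue
Months with five Fridays: Mar, May, Aug, Nov.

4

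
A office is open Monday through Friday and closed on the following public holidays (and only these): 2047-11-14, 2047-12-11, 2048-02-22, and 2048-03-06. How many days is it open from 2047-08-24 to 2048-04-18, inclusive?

2047-08-24 is a Saturday.
The range spans 239 days (inclusive of both endpoints).
239 = 7 × 34 + 1, so there are 34 full weeks plus 1 extra day.
Each full week contributes 5 weekdays (Mon–Fri): 34 × 5 = 170.
The 1 extra day is Sat — none qualify.
Total: 170 + 0 = 170.
Holidays: 2047-11-14 (Thu); 2047-12-11 (Wed); 2048-02-22 (Sat); 2048-03-06 (Fri).
3 of the 4 holidays fall on weekdays; the rest are weekends and were already excluded.
Business days: 170 − 3 = 167.

167 working days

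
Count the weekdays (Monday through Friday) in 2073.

260 weekdays

1 January 2073 is a Sunday.
That's 365 days from start to end, counting both.
365 = 7 × 52 + 1, so there are 52 full weeks plus 1 extra day.
Each full week contributes 5 weekdays (Mon–Fri): 52 × 5 = 260.
The 1 extra day is Sun — none qualify.
Total: 260 + 0 = 260.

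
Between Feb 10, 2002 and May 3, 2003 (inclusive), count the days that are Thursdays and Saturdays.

128

Feb 10, 2002 is a Sunday.
From Feb 10, 2002 to May 3, 2003 is 448 days inclusive.
448 = 7 × 64, so the span is exactly 64 full weeks.
Each full week contributes 2 days from the set (Thu, Sat): 64 × 2 = 128.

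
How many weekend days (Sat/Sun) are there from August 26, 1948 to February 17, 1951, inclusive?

259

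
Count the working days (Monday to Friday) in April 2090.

Apr 1, 2090 is a Saturday.
From Apr 1, 2090 to Apr 30, 2090 is 30 days inclusive.
30 = 7 × 4 + 2, so there are 4 full weeks plus 2 extra days.
Each full week contributes 5 weekdays (Mon–Fri): 4 × 5 = 20.
The 2 extra days are Sat, Sun — none qualify.
Total: 20 + 0 = 20.

20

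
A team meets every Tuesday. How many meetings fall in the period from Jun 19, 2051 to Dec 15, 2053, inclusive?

130

Jun 19, 2051 is a Monday.
The range spans 911 days (inclusive of both endpoints).
911 = 7 × 130 + 1, so there are 130 full weeks plus 1 extra day.
Each full week contributes one Tuesday: 130 so far.
The 1 extra day is Monday — none qualify.
Total: 130 + 0 = 130.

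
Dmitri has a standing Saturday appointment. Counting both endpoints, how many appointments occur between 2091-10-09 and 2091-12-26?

2091-10-09 is a Tuesday.
From 2091-10-09 to 2091-12-26 is 79 days inclusive.
79 = 7 × 11 + 2, so there are 11 full weeks plus 2 extra days.
Each full week contributes one Saturday: 11 so far.
The 2 extra days are Tue, Wed — none qualify.
Total: 11 + 0 = 11.

11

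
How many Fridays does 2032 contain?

53

2032-01-01 is a Thursday.
That's 366 days from start to end, counting both.
366 = 7 × 52 + 2, so there are 52 full weeks plus 2 extra days.
Each full week contributes one Friday: 52 so far.
The 2 extra days are Thu, Fri — 1 of them qualifies.
Total: 52 + 1 = 53.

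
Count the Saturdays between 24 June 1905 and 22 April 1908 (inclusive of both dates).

24 June 1905 is a Saturday.
From 24 June 1905 to 22 April 1908 is 1034 days inclusive.
1034 = 7 × 147 + 5, so there are 147 full weeks plus 5 extra days.
Each full week contributes one Saturday: 147 so far.
The 5 extra days are Sat, Sun, Mon, Tue, Wed — 1 of them qualifies.
Total: 147 + 1 = 148.

148 Saturdays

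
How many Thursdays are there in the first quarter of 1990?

13

1 January 1990 is a Monday.
The range spans 90 days (inclusive of both endpoints).
90 = 7 × 12 + 6, so there are 12 full weeks plus 6 extra days.
Each full week contributes one Thursday: 12 so far.
The 6 extra days are Monday, Tuesday, Wednesday, Thursday, Friday, Saturday — 1 of them qualifies.
Total: 12 + 1 = 13.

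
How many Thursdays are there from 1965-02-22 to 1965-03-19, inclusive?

1965-02-22 is a Monday.
The range spans 26 days (inclusive of both endpoints).
26 = 7 × 3 + 5, so there are 3 full weeks plus 5 extra days.
Each full week contributes one Thursday: 3 so far.
The 5 extra days are Mon, Tue, Wed, Thu, Fri — 1 of them qualifies.
Total: 3 + 1 = 4.

4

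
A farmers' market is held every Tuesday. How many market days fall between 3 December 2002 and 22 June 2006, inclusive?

186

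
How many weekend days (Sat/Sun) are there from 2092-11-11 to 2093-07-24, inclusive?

2092-11-11 is a Tuesday.
The range spans 256 days (inclusive of both endpoints).
256 = 7 × 36 + 4, so there are 36 full weeks plus 4 extra days.
Each full week contributes 2 weekend days (Sat, Sun): 36 × 2 = 72.
The 4 extra days are Tue, Wed, Thu, Fri — none qualify.
Total: 72 + 0 = 72.

72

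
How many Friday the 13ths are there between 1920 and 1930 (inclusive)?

Friday-the-13ths by year:
1920: Feb, Aug
1921: May
1922: Jan, Oct
1923: Apr, Jul
1924: Jun
1925: Feb, Mar, Nov
1926: Aug
1927: May
1928: Jan, Apr, Jul
1929: Sep, Dec
1930: Jun

19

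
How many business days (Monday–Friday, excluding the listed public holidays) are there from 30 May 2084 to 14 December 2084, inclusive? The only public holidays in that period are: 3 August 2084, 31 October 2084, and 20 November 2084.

30 May 2084 is a Tuesday.
That's 199 days from start to end, counting both.
199 = 7 × 28 + 3, so there are 28 full weeks plus 3 extra days.
Each full week contributes 5 weekdays (Mon–Fri): 28 × 5 = 140.
The 3 extra days are Tuesday, Wednesday, Thursday — 3 of them qualify.
Total: 140 + 3 = 143.
Holidays: 3 August 2084 (Thu); 31 October 2084 (Tue); 20 November 2084 (Mon).
All 3 holidays fall on weekdays, so subtract 3.
Business days: 143 − 3 = 140.

140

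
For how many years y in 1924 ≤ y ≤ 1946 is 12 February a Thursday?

3

Day of week of February 12 in each year:
1924: Tue, 1925: Thu ✓, 1926: Fri, 1927: Sat, 1928: Sun, 1929: Tue, 1930: Wed, 1931: Thu ✓, 1932: Fri, 1933: Sun, 1934: Mon, 1935: Tue, 1936: Wed, 1937: Fri, 1938: Sat, 1939: Sun, 1940: Mon, 1941: Wed, 1942: Thu ✓, 1943: Fri, 1944: Sat, 1945: Mon, 1946: Tue
Thursdays: 1925, 1931, 1942.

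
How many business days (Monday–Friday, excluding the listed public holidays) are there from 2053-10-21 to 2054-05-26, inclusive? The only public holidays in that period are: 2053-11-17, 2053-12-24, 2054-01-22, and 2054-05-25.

2053-10-21 is a Tuesday.
From 2053-10-21 to 2054-05-26 is 218 days inclusive.
218 = 7 × 31 + 1, so there are 31 full weeks plus 1 extra day.
Each full week contributes 5 weekdays (Mon–Fri): 31 × 5 = 155.
The 1 extra day is Tuesday — 1 of them qualifies.
Total: 155 + 1 = 156.
Holidays: 2053-11-17 (Mon); 2053-12-24 (Wed); 2054-01-22 (Thu); 2054-05-25 (Mon).
All 4 holidays fall on weekdays, so subtract 4.
Business days: 156 − 4 = 152.

152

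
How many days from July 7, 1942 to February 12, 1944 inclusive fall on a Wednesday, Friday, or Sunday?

251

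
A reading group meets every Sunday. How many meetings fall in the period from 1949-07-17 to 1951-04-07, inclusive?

90

1949-07-17 is a Sunday.
That's 630 days from start to end, counting both.
630 = 7 × 90, so the span is exactly 90 full weeks.
Each full week contributes one Sunday: 90 so far.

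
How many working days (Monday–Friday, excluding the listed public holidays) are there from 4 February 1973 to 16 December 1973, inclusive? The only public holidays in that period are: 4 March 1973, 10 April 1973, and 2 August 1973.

4 February 1973 is a Sunday.
From 4 February 1973 to 16 December 1973 is 316 days inclusive.
316 = 7 × 45 + 1, so there are 45 full weeks plus 1 extra day.
Each full week contributes 5 weekdays (Mon–Fri): 45 × 5 = 225.
The 1 extra day is Sun — none qualify.
Total: 225 + 0 = 225.
Holidays: 4 March 1973 (Sun); 10 April 1973 (Tue); 2 August 1973 (Thu).
2 of the 3 holidays fall on weekdays; the rest are weekends and were already excluded.
Business days: 225 − 2 = 223.

223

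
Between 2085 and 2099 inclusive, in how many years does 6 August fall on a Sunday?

Day of week of August 6 in each year:
2085: Mon, 2086: Tue, 2087: Wed, 2088: Fri, 2089: Sat, 2090: Sun ✓, 2091: Mon, 2092: Wed, 2093: Thu, 2094: Fri, 2095: Sat, 2096: Mon, 2097: Tue, 2098: Wed, 2099: Thu
Sundays: 2090.

1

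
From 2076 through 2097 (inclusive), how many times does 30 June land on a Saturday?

3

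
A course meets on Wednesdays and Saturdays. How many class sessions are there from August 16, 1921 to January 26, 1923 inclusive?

151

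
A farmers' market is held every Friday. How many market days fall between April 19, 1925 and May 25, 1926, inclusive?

April 19, 1925 is a Sunday.
From April 19, 1925 to May 25, 1926 is 402 days inclusive.
402 = 7 × 57 + 3, so there are 57 full weeks plus 3 extra days.
Each full week contributes one Friday: 57 so far.
The 3 extra days are Sun, Mon, Tue — none qualify.
Total: 57 + 0 = 57.

57 Fridays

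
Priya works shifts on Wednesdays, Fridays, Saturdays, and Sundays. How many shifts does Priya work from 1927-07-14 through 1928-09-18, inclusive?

247

1927-07-14 is a Thursday.
From 1927-07-14 to 1928-09-18 is 433 days inclusive.
433 = 7 × 61 + 6, so there are 61 full weeks plus 6 extra days.
Each full week contributes 4 days from the set (Wed, Fri, Sat, Sun): 61 × 4 = 244.
The 6 extra days are Thu, Fri, Sat, Sun, Mon, Tue — 3 of them qualify.
Total: 244 + 3 = 247.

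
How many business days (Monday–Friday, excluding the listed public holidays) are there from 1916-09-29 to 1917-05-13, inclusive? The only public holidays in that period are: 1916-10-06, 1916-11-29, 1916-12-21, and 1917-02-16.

157 business days

1916-09-29 is a Friday.
That's 227 days from start to end, counting both.
227 = 7 × 32 + 3, so there are 32 full weeks plus 3 extra days.
Each full week contributes 5 weekdays (Mon–Fri): 32 × 5 = 160.
The 3 extra days are Friday, Saturday, Sunday — 1 of them qualifies.
Total: 160 + 1 = 161.
Holidays: 1916-10-06 (Fri); 1916-11-29 (Wed); 1916-12-21 (Thu); 1917-02-16 (Fri).
All 4 holidays fall on weekdays, so subtract 4.
Business days: 161 − 4 = 157.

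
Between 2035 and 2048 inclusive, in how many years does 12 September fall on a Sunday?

1

Day of week of September 12 in each year:
2035: Wed, 2036: Fri, 2037: Sat, 2038: Sun ✓, 2039: Mon, 2040: Wed, 2041: Thu, 2042: Fri, 2043: Sat, 2044: Mon, 2045: Tue, 2046: Wed, 2047: Thu, 2048: Sat
Sundays: 2038.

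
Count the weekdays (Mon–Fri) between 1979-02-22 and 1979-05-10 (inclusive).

1979-02-22 is a Thursday.
The range spans 78 days (inclusive of both endpoints).
78 = 7 × 11 + 1, so there are 11 full weeks plus 1 extra day.
Each full week contributes 5 weekdays (Mon–Fri): 11 × 5 = 55.
The 1 extra day is Thu — 1 of them qualifies.
Total: 55 + 1 = 56.

56 weekdays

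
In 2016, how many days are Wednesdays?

52

Jan 1, 2016 is a Friday.
That's 366 days from start to end, counting both.
366 = 7 × 52 + 2, so there are 52 full weeks plus 2 extra days.
Each full week contributes one Wednesday: 52 so far.
The 2 extra days are Friday, Saturday — none qualify.
Total: 52 + 0 = 52.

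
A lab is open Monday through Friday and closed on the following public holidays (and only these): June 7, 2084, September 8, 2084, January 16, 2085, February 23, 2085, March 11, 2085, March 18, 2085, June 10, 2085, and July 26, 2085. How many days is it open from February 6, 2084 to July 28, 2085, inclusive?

380

February 6, 2084 is a Sunday.
From February 6, 2084 to July 28, 2085 is 539 days inclusive.
539 = 7 × 77, so the span is exactly 77 full weeks.
Each full week contributes 5 weekdays (Mon–Fri): 77 × 5 = 385.
Holidays: June 7, 2084 (Wed); September 8, 2084 (Fri); January 16, 2085 (Tue); February 23, 2085 (Fri); March 11, 2085 (Sun); March 18, 2085 (Sun); June 10, 2085 (Sun); July 26, 2085 (Thu).
5 of the 8 holidays fall on weekdays; the rest are weekends and were already excluded.
Business days: 385 − 5 = 380.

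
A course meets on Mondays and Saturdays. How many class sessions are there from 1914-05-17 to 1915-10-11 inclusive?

147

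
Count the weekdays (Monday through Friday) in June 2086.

20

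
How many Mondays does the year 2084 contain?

52

Jan 1, 2084 is a Saturday.
That's 366 days from start to end, counting both.
366 = 7 × 52 + 2, so there are 52 full weeks plus 2 extra days.
Each full week contributes one Monday: 52 so far.
The 2 extra days are Saturday, Sunday — none qualify.
Total: 52 + 0 = 52.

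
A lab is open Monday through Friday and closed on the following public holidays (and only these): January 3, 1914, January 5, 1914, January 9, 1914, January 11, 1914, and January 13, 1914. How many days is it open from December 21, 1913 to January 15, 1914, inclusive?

16

December 21, 1913 is a Sunday.
The range spans 26 days (inclusive of both endpoints).
26 = 7 × 3 + 5, so there are 3 full weeks plus 5 extra days.
Each full week contributes 5 weekdays (Mon–Fri): 3 × 5 = 15.
The 5 extra days are Sunday, Monday, Tuesday, Wednesday, Thursday — 4 of them qualify.
Total: 15 + 4 = 19.
Holidays: January 3, 1914 (Sat); January 5, 1914 (Mon); January 9, 1914 (Fri); January 11, 1914 (Sun); January 13, 1914 (Tue).
3 of the 5 holidays fall on weekdays; the rest are weekends and were already excluded.
Business days: 19 − 3 = 16.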